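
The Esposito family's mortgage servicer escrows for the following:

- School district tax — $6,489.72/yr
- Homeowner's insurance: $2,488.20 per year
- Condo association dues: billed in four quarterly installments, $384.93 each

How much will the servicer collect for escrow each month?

School district tax — $6,489.72 per year
Homeowner's insurance — $2,488.20 per year
Condo association dues — $384.93 × 4 = $1,539.72 per year
Total annual escrow = $6,489.72 + $2,488.20 + $1,539.72 = $10,517.64
Monthly = $10,517.64 / 12 = $876.47

$876.47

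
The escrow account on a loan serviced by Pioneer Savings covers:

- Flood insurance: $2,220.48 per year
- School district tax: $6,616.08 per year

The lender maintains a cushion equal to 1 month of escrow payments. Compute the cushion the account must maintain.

$736.38

Flood insurance — $2,220.48
School district tax — $6,616.08
Total per year = $8,836.56
Monthly = $8,836.56 / 12 = $736.38
Reserve = 1 × $736.38 = $736.38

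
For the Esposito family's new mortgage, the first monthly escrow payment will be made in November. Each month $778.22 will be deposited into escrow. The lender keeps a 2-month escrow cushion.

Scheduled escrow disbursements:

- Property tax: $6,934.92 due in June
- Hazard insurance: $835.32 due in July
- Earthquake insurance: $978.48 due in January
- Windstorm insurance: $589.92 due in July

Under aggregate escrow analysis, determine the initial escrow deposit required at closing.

Cushion = 2 × $778.22 = $1,556.44
Trial balance (start $0, +$778.22 each month, − disbursements):
  Nov: +$778.22 → $778.22
  Dec: +$778.22 → $1,556.44
  Jan: +$778.22 − $978.48 → $1,356.18
  Feb: +$778.22 → $2,134.40
  Mar: +$778.22 → $2,912.62
  Apr: +$778.22 → $3,690.84
  May: +$778.22 → $4,469.06
  Jun: +$778.22 − $6,934.92 → -$1,687.64
  Jul: +$778.22 − $1,425.24 → -$2,334.66
  Aug: +$778.22 → -$1,556.44
  Sep: +$778.22 → -$778.22
  Oct: +$778.22 → $0.00
Lowest trial balance = -$2,334.66 (Jul)
Initial deposit = cushion − low point = $1,556.44 − (-$2,334.66) = $3,891.10

$3,891.10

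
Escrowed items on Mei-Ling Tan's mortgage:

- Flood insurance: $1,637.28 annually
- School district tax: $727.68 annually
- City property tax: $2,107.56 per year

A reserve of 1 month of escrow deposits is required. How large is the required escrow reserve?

Flood insurance = $1,637.28 per year
School district tax = $727.68 per year
City property tax = $2,107.56 per year
Annual escrow total = $4,472.52
Base monthly escrow = $4,472.52 ÷ 12 = $372.71
Required cushion = 1 × $372.71 = $372.71

$372.71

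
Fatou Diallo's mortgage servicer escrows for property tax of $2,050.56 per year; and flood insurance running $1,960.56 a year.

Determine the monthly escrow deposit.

$334.26

Property tax = $2,050.56 annually
Flood insurance = $1,960.56 annually
Total annual escrow = $4,011.12
Base monthly escrow = $4,011.12 / 12 = $334.26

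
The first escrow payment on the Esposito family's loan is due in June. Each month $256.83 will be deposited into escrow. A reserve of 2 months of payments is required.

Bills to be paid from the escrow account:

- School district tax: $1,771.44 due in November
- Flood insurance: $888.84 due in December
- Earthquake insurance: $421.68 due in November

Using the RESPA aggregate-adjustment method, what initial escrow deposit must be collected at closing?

Cushion = 2 × $256.83 = $513.66
Trial balance (start $0, +$256.83 each month, − disbursements):
  Jun: +$256.83 → $256.83
  Jul: +$256.83 → $513.66
  Aug: +$256.83 → $770.49
  Sep: +$256.83 → $1,027.32
  Oct: +$256.83 → $1,284.15
  Nov: +$256.83 − $2,193.12 → -$652.14
  Dec: +$256.83 − $888.84 → -$1,284.15
  Jan: +$256.83 → -$1,027.32
  Feb: +$256.83 → -$770.49
  Mar: +$256.83 → -$513.66
  Apr: +$256.83 → -$256.83
  May: +$256.83 → $0.00
Lowest trial balance = -$1,284.15 (Dec)
Initial deposit = cushion − low point = $513.66 − (-$1,284.15) = $1,797.81

$1,797.81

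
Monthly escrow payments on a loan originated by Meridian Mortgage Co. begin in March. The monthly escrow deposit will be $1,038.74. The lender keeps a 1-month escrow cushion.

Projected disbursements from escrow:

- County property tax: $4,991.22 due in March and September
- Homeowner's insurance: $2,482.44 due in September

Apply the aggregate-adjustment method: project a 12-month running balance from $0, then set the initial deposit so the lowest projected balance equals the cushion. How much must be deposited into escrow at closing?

Cushion = 1 × $1,038.74 = $1,038.74
Trial balance (start $0, +$1,038.74 each month, − disbursements):
  Mar: +$1,038.74 − $4,991.22 → -$3,952.48
  Apr: +$1,038.74 → -$2,913.74
  May: +$1,038.74 → -$1,875.00
  Jun: +$1,038.74 → -$836.26
  Jul: +$1,038.74 → $202.48
  Aug: +$1,038.74 → $1,241.22
  Sep: +$1,038.74 − $7,473.66 → -$5,193.70
  Oct: +$1,038.74 → -$4,154.96
  Nov: +$1,038.74 → -$3,116.22
  Dec: +$1,038.74 → -$2,077.48
  Jan: +$1,038.74 → -$1,038.74
  Feb: +$1,038.74 → $0.00
Lowest trial balance = -$5,193.70 (Sep)
Initial deposit = cushion − low point = $1,038.74 − (-$5,193.70) = $6,232.44

$6,232.44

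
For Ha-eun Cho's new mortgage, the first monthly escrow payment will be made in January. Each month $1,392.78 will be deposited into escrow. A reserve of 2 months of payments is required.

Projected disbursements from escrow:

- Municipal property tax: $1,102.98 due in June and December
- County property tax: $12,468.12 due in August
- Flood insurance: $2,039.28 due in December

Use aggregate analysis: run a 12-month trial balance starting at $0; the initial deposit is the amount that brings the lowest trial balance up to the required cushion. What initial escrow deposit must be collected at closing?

$5,214.42

Cushion = 2 × $1,392.78 = $2,785.56
Trial balance (start $0, +$1,392.78 each month, − disbursements):
  Jan: +$1,392.78 → $1,392.78
  Feb: +$1,392.78 → $2,785.56
  Mar: +$1,392.78 → $4,178.34
  Apr: +$1,392.78 → $5,571.12
  May: +$1,392.78 → $6,963.90
  Jun: +$1,392.78 − $1,102.98 → $7,253.70
  Jul: +$1,392.78 → $8,646.48
  Aug: +$1,392.78 − $12,468.12 → -$2,428.86
  Sep: +$1,392.78 → -$1,036.08
  Oct: +$1,392.78 → $356.70
  Nov: +$1,392.78 → $1,749.48
  Dec: +$1,392.78 − $3,142.26 → $0.00
Lowest trial balance = -$2,428.86 (Aug)
Initial deposit = cushion − low point = $2,785.56 − (-$2,428.86) = $5,214.42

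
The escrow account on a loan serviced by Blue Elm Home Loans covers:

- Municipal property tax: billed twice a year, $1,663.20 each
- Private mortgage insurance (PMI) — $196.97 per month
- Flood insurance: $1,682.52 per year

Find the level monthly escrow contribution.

Municipal property tax — $1,663.20 × 2 = $3,326.40
Private mortgage insurance (PMI) — $196.97 × 12 = $2,363.64
Flood insurance — $1,682.52
Total annual escrow = $7,372.56
Per month = $7,372.56 / 12 = $614.38

$614.38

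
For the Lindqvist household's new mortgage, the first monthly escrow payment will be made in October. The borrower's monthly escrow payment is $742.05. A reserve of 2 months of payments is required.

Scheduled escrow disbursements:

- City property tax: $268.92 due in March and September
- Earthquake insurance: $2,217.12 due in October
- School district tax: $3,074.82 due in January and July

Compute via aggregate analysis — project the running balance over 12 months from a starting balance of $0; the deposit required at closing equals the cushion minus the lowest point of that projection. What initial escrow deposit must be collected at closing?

Cushion = 2 × $742.05 = $1,484.10
Trial balance (start $0, +$742.05 each month, − disbursements):
  Oct: +$742.05 − $2,217.12 → -$1,475.07
  Nov: +$742.05 → -$733.02
  Dec: +$742.05 → $9.03
  Jan: +$742.05 − $3,074.82 → -$2,323.74
  Feb: +$742.05 → -$1,581.69
  Mar: +$742.05 − $268.92 → -$1,108.56
  Apr: +$742.05 → -$366.51
  May: +$742.05 → $375.54
  Jun: +$742.05 → $1,117.59
  Jul: +$742.05 − $3,074.82 → -$1,215.18
  Aug: +$742.05 → -$473.13
  Sep: +$742.05 − $268.92 → $0.00
Lowest trial balance = -$2,323.74 (Jan)
Initial deposit = cushion − low point = $1,484.10 − (-$2,323.74) = $3,807.84

$3,807.84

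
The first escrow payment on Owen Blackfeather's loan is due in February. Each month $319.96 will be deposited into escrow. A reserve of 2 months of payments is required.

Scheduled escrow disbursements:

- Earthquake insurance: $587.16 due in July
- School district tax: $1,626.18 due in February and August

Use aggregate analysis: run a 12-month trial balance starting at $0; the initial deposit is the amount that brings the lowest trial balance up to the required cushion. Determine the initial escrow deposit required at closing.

Cushion = 2 × $319.96 = $639.92
Trial balance (start $0, +$319.96 each month, − disbursements):
  Feb: +$319.96 − $1,626.18 → -$1,306.22
  Mar: +$319.96 → -$986.26
  Apr: +$319.96 → -$666.30
  May: +$319.96 → -$346.34
  Jun: +$319.96 → -$26.38
  Jul: +$319.96 − $587.16 → -$293.58
  Aug: +$319.96 − $1,626.18 → -$1,599.80
  Sep: +$319.96 → -$1,279.84
  Oct: +$319.96 → -$959.88
  Nov: +$319.96 → -$639.92
  Dec: +$319.96 → -$319.96
  Jan: +$319.96 → $0.00
Lowest trial balance = -$1,599.80 (Aug)
Initial deposit = cushion − low point = $639.92 − (-$1,599.80) = $2,239.72

$2,239.72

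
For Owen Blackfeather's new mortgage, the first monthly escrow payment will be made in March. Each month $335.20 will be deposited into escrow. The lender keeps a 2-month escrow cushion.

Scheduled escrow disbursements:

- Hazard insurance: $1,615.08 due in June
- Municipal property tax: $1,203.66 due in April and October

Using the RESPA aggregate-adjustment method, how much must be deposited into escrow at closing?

Cushion = 2 × $335.20 = $670.40
Trial balance (start $0, +$335.20 each month, − disbursements):
  Mar: +$335.20 → $335.20
  Apr: +$335.20 − $1,203.66 → -$533.26
  May: +$335.20 → -$198.06
  Jun: +$335.20 − $1,615.08 → -$1,477.94
  Jul: +$335.20 → -$1,142.74
  Aug: +$335.20 → -$807.54
  Sep: +$335.20 → -$472.34
  Oct: +$335.20 − $1,203.66 → -$1,340.80
  Nov: +$335.20 → -$1,005.60
  Dec: +$335.20 → -$670.40
  Jan: +$335.20 → -$335.20
  Feb: +$335.20 → $0.00
Lowest trial balance = -$1,477.94 (Jun)
Initial deposit = cushion − low point = $670.40 − (-$1,477.94) = $2,148.34

$2,148.34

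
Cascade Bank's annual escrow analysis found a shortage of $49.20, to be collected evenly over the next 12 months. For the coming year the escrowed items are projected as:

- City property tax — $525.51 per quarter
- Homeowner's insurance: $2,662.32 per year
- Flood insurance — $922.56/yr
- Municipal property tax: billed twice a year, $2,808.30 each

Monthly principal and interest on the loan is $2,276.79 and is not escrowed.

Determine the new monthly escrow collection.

$946.06

City property tax — $525.51 × 4 = $2,102.04 per year
Homeowner's insurance — $2,662.32 per year
Flood insurance — $922.56 per year
Municipal property tax — $2,808.30 × 2 = $5,616.60 per year
Total per year = $2,102.04 + $2,662.32 + $922.56 + $5,616.60 = $11,303.52
Base monthly escrow = $11,303.52 / 12 = $941.96
Shortage per month = $49.20 ÷ 12 = $4.10
Adjusted monthly = $941.96 + $4.10 = $946.06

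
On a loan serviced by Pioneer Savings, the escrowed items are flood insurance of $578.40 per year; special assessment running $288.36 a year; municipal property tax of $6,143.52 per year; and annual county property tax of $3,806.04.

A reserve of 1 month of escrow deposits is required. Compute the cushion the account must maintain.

Flood insurance — $578.40 annually
Special assessment — $288.36 annually
Municipal property tax — $6,143.52 annually
County property tax — $3,806.04 annually
Annual escrow total = $10,816.32
Per month = $10,816.32 / 12 = $901.36
Reserve = 1 × $901.36 = $901.36

$901.36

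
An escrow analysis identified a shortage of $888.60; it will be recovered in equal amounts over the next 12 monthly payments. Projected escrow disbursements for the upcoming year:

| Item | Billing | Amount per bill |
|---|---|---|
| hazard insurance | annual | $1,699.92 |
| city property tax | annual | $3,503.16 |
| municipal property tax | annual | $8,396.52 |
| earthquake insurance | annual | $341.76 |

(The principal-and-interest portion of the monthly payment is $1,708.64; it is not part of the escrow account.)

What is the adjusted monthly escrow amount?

Hazard insurance — $1,699.92/yr
City property tax — $3,503.16/yr
Municipal property tax — $8,396.52/yr
Earthquake insurance — $341.76/yr
Yearly total = $13,941.36
Monthly = $13,941.36 ÷ 12 = $1,161.78
Monthly shortage recovery: $888.60 / 12 = $74.05
New monthly escrow = $1,161.78 + $74.05 = $1,235.83

$1,235.83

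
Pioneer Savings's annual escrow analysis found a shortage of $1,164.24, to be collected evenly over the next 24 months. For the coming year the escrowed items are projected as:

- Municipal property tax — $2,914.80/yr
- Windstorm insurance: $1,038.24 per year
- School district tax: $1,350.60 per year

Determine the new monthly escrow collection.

Municipal property tax — $2,914.80 annually
Windstorm insurance — $1,038.24 annually
School district tax — $1,350.60 annually
Annual escrow total = $2,914.80 + $1,038.24 + $1,350.60 = $5,303.64
Base monthly escrow = $5,303.64 ÷ 12 = $441.97
Shortage per month = $1,164.24 ÷ 24 = $48.51
Adjusted monthly = $441.97 + $48.51 = $490.48

$490.48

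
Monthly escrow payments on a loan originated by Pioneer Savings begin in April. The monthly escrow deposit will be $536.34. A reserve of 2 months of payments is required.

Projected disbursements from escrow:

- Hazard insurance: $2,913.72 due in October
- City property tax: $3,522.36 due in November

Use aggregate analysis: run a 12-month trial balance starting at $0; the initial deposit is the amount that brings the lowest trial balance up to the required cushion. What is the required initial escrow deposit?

Cushion = 2 × $536.34 = $1,072.68
Trial balance (start $0, +$536.34 each month, − disbursements):
  Apr: +$536.34 → $536.34
  May: +$536.34 → $1,072.68
  Jun: +$536.34 → $1,609.02
  Jul: +$536.34 → $2,145.36
  Aug: +$536.34 → $2,681.70
  Sep: +$536.34 → $3,218.04
  Oct: +$536.34 − $2,913.72 → $840.66
  Nov: +$536.34 − $3,522.36 → -$2,145.36
  Dec: +$536.34 → -$1,609.02
  Jan: +$536.34 → -$1,072.68
  Feb: +$536.34 → -$536.34
  Mar: +$536.34 → $0.00
Lowest trial balance = -$2,145.36 (Nov)
Initial deposit = cushion − low point = $1,072.68 − (-$2,145.36) = $3,218.04

$3,218.04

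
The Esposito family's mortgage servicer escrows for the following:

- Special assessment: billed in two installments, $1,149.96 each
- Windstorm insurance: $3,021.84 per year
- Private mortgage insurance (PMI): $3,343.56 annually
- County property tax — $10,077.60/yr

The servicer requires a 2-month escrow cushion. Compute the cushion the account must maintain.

Special assessment: $1,149.96 × 2 = $2,299.92 annually
Windstorm insurance: $3,021.84 annually
Private mortgage insurance (PMI): $3,343.56 annually
County property tax: $10,077.60 annually
Total annual escrow = $18,742.92
Base monthly escrow = $18,742.92 ÷ 12 = $1,561.91
Reserve = 2 × $1,561.91 = $3,123.82

$3,123.82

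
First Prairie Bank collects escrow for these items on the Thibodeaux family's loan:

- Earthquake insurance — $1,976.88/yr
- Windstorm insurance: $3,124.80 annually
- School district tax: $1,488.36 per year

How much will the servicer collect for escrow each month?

Earthquake insurance = $1,976.88 per year
Windstorm insurance = $3,124.80 per year
School district tax = $1,488.36 per year
Annual escrow total = $1,976.88 + $3,124.80 + $1,488.36 = $6,590.04
Base monthly escrow = $6,590.04 ÷ 12 = $549.17

$549.17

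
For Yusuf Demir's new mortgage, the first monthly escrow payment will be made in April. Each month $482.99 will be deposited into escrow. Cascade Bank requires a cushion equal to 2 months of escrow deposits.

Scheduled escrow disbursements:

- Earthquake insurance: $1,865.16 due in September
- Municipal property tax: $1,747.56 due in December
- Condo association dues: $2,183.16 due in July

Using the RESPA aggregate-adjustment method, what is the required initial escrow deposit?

$2,414.95

Cushion = 2 × $482.99 = $965.98
Trial balance (start $0, +$482.99 each month, − disbursements):
  Apr: +$482.99 → $482.99
  May: +$482.99 → $965.98
  Jun: +$482.99 → $1,448.97
  Jul: +$482.99 − $2,183.16 → -$251.20
  Aug: +$482.99 → $231.79
  Sep: +$482.99 − $1,865.16 → -$1,150.38
  Oct: +$482.99 → -$667.39
  Nov: +$482.99 → -$184.40
  Dec: +$482.99 − $1,747.56 → -$1,448.97
  Jan: +$482.99 → -$965.98
  Feb: +$482.99 → -$482.99
  Mar: +$482.99 → $0.00
Lowest trial balance = -$1,448.97 (Dec)
Initial deposit = cushion − low point = $965.98 − (-$1,448.97) = $2,414.95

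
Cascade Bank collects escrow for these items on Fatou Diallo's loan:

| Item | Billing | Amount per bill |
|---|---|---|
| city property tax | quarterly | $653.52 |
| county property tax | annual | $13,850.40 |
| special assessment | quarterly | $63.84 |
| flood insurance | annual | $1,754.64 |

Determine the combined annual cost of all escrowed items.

$18,474.48

City property tax = $653.52 × 4 = $2,614.08
County property tax = $13,850.40
Special assessment = $63.84 × 4 = $255.36
Flood insurance = $1,754.64
Total per year = $18,474.48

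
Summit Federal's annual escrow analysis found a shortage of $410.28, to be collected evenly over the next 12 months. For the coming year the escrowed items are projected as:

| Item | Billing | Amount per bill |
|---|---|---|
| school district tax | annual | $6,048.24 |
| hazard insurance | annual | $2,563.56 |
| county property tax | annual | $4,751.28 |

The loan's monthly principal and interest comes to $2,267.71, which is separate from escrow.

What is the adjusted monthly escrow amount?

$1,147.78

School district tax: $6,048.24/yr
Hazard insurance: $2,563.56/yr
County property tax: $4,751.28/yr
Total annual escrow = $6,048.24 + $2,563.56 + $4,751.28 = $13,363.08
Per month = $13,363.08 / 12 = $1,113.59
Shortage per month = $410.28 ÷ 12 = $34.19
Adjusted monthly = $1,113.59 + $34.19 = $1,147.78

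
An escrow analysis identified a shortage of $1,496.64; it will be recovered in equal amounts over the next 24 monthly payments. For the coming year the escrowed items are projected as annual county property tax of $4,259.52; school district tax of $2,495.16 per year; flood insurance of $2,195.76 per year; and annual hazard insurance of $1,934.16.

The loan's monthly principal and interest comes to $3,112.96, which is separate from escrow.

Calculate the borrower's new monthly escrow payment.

$969.41

County property tax = $4,259.52 annually
School district tax = $2,495.16 annually
Flood insurance = $2,195.76 annually
Hazard insurance = $1,934.16 annually
Total annual escrow = $4,259.52 + $2,495.16 + $2,195.76 + $1,934.16 = $10,884.60
Per month = $10,884.60 ÷ 12 = $907.05
Monthly shortage recovery: $1,496.64 ÷ 24 = $62.36
Adjusted monthly = $907.05 + $62.36 = $969.41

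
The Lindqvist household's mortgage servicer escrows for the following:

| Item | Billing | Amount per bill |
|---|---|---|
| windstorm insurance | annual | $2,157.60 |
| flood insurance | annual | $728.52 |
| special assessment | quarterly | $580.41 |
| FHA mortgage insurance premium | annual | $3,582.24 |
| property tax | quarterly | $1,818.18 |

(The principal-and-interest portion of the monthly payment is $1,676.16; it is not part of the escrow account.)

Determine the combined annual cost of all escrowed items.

Windstorm insurance: $2,157.60 per year
Flood insurance: $728.52 per year
Special assessment: $580.41 × 4 = $2,321.64 per year
FHA mortgage insurance premium: $3,582.24 per year
Property tax: $1,818.18 × 4 = $7,272.72 per year
Yearly total = $16,062.72

$16,062.72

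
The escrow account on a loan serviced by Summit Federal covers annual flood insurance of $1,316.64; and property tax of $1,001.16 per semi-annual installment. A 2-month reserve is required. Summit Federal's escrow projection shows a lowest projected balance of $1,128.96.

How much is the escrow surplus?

Flood insurance — $1,316.64/yr
Property tax — $1,001.16 × 2 = $2,002.32/yr
Total per year = $3,318.96
Monthly = $3,318.96 ÷ 12 = $276.58
Required reserve = 2 × $276.58 = $553.16
Surplus = $1,128.96 − $553.16 = $575.80

$575.80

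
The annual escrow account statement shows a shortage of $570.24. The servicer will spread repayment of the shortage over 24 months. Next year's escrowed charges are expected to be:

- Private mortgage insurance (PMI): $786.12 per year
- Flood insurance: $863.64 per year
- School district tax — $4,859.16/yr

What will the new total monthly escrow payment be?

Private mortgage insurance (PMI): $786.12
Flood insurance: $863.64
School district tax: $4,859.16
Yearly total = $786.12 + $863.64 + $4,859.16 = $6,508.92
Monthly = $6,508.92 / 12 = $542.41
Shortage per month = $570.24 ÷ 24 = $23.76
Adjusted monthly = $542.41 + $23.76 = $566.17

$566.17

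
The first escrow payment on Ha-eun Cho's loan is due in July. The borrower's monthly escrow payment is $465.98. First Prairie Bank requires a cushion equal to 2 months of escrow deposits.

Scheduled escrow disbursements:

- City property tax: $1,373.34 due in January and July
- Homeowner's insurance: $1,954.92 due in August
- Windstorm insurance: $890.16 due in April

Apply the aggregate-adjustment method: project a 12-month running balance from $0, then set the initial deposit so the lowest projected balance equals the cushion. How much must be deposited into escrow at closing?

$3,328.26

Cushion = 2 × $465.98 = $931.96
Trial balance (start $0, +$465.98 each month, − disbursements):
  Jul: +$465.98 − $1,373.34 → -$907.36
  Aug: +$465.98 − $1,954.92 → -$2,396.30
  Sep: +$465.98 → -$1,930.32
  Oct: +$465.98 → -$1,464.34
  Nov: +$465.98 → -$998.36
  Dec: +$465.98 → -$532.38
  Jan: +$465.98 − $1,373.34 → -$1,439.74
  Feb: +$465.98 → -$973.76
  Mar: +$465.98 → -$507.78
  Apr: +$465.98 − $890.16 → -$931.96
  May: +$465.98 → -$465.98
  Jun: +$465.98 → $0.00
Lowest trial balance = -$2,396.30 (Aug)
Initial deposit = cushion − low point = $931.96 − (-$2,396.30) = $3,328.26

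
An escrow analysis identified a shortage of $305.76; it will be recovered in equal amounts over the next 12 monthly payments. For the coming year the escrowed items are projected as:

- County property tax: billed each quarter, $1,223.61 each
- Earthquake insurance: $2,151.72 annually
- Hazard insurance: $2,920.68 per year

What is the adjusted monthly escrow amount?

$856.05

County property tax: $1,223.61 × 4 = $4,894.44
Earthquake insurance: $2,151.72
Hazard insurance: $2,920.68
Total annual escrow = $9,966.84
Monthly = $9,966.84 ÷ 12 = $830.57
Monthly shortage recovery: $305.76 ÷ 12 = $25.48
New monthly escrow = $830.57 + $25.48 = $856.05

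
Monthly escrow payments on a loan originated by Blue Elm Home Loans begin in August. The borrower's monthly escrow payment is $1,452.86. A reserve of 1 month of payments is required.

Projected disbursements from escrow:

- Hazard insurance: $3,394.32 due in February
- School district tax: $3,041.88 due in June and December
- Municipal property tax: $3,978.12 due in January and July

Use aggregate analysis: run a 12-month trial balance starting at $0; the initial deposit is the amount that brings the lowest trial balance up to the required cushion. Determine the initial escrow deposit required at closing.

$1,697.16

Cushion = 1 × $1,452.86 = $1,452.86
Trial balance (start $0, +$1,452.86 each month, − disbursements):
  Aug: +$1,452.86 → $1,452.86
  Sep: +$1,452.86 → $2,905.72
  Oct: +$1,452.86 → $4,358.58
  Nov: +$1,452.86 → $5,811.44
  Dec: +$1,452.86 − $3,041.88 → $4,222.42
  Jan: +$1,452.86 − $3,978.12 → $1,697.16
  Feb: +$1,452.86 − $3,394.32 → -$244.30
  Mar: +$1,452.86 → $1,208.56
  Apr: +$1,452.86 → $2,661.42
  May: +$1,452.86 → $4,114.28
  Jun: +$1,452.86 − $3,041.88 → $2,525.26
  Jul: +$1,452.86 − $3,978.12 → $0.00
Lowest trial balance = -$244.30 (Feb)
Initial deposit = cushion − low point = $1,452.86 − (-$244.30) = $1,697.16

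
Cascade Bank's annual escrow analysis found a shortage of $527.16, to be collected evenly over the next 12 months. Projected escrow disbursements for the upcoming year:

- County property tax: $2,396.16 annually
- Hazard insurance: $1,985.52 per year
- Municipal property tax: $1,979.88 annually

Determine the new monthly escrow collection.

$574.06

County property tax = $2,396.16/yr
Hazard insurance = $1,985.52/yr
Municipal property tax = $1,979.88/yr
Total annual escrow = $2,396.16 + $1,985.52 + $1,979.88 = $6,361.56
Per month = $6,361.56 ÷ 12 = $530.13
Monthly shortage recovery: $527.16 / 12 = $43.93
New monthly escrow = $530.13 + $43.93 = $574.06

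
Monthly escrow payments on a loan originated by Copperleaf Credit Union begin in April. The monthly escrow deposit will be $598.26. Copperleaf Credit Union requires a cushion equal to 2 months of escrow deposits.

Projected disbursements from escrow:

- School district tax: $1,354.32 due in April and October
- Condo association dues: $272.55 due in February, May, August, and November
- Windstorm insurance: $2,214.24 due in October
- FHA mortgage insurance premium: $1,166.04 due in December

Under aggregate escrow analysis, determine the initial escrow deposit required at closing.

$2,718.75

Cushion = 2 × $598.26 = $1,196.52
Trial balance (start $0, +$598.26 each month, − disbursements):
  Apr: +$598.26 − $1,354.32 → -$756.06
  May: +$598.26 − $272.55 → -$430.35
  Jun: +$598.26 → $167.91
  Jul: +$598.26 → $766.17
  Aug: +$598.26 − $272.55 → $1,091.88
  Sep: +$598.26 → $1,690.14
  Oct: +$598.26 − $3,568.56 → -$1,280.16
  Nov: +$598.26 − $272.55 → -$954.45
  Dec: +$598.26 − $1,166.04 → -$1,522.23
  Jan: +$598.26 → -$923.97
  Feb: +$598.26 − $272.55 → -$598.26
  Mar: +$598.26 → $0.00
Lowest trial balance = -$1,522.23 (Dec)
Initial deposit = cushion − low point = $1,196.52 − (-$1,522.23) = $2,718.75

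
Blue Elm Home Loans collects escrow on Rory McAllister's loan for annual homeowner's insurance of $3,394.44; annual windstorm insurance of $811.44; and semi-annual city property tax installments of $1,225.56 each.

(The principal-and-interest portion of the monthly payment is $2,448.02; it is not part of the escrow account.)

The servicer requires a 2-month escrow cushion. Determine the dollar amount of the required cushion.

$1,109.50

Homeowner's insurance = $3,394.44
Windstorm insurance = $811.44
City property tax = $1,225.56 × 2 = $2,451.12
Annual escrow total = $3,394.44 + $811.44 + $2,451.12 = $6,657.00
Base monthly escrow = $6,657.00 ÷ 12 = $554.75
Reserve = 2 × $554.75 = $1,109.50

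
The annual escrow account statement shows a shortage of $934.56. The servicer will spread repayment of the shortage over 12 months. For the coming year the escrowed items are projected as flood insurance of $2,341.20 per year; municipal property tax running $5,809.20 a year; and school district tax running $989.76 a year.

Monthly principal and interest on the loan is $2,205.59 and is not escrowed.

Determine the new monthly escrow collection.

$839.56

Flood insurance — $2,341.20/yr
Municipal property tax — $5,809.20/yr
School district tax — $989.76/yr
Annual escrow total = $2,341.20 + $5,809.20 + $989.76 = $9,140.16
Monthly escrow = $9,140.16 ÷ 12 = $761.68
Shortage per month = $934.56 / 12 = $77.88
New monthly escrow = $761.68 + $77.88 = $839.56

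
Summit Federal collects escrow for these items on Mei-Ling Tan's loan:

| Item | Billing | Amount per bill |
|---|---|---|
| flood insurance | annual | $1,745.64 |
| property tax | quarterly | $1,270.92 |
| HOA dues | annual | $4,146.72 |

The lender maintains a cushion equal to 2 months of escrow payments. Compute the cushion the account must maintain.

$1,829.34

Flood insurance = $1,745.64 annually
Property tax = $1,270.92 × 4 = $5,083.68 annually
HOA dues = $4,146.72 annually
Yearly total = $10,976.04
Base monthly escrow = $10,976.04 ÷ 12 = $914.67
Reserve = 2 × $914.67 = $1,829.34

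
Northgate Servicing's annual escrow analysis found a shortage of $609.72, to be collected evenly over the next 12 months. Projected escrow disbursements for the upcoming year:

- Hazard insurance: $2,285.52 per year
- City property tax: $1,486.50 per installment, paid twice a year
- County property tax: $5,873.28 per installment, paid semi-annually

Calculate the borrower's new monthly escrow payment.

$1,467.90

Hazard insurance — $2,285.52 per year
City property tax — $1,486.50 × 2 = $2,973.00 per year
County property tax — $5,873.28 × 2 = $11,746.56 per year
Total annual escrow = $17,005.08
Per month = $17,005.08 ÷ 12 = $1,417.09
Monthly shortage recovery: $609.72 / 12 = $50.81
New monthly escrow = $1,417.09 + $50.81 = $1,467.90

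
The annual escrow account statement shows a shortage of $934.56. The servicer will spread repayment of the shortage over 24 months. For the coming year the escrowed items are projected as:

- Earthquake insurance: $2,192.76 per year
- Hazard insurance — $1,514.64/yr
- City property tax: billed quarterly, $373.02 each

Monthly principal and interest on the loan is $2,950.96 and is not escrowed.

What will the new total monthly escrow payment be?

$472.23

Earthquake insurance — $2,192.76 annually
Hazard insurance — $1,514.64 annually
City property tax — $373.02 × 4 = $1,492.08 annually
Total per year = $5,199.48
Base monthly escrow = $5,199.48 ÷ 12 = $433.29
Shortage per month = $934.56 / 24 = $38.94
Adjusted monthly = $433.29 + $38.94 = $472.23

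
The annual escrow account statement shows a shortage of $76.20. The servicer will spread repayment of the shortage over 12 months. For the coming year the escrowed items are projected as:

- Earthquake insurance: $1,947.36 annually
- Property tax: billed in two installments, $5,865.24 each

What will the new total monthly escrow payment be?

$1,146.17

Earthquake insurance — $1,947.36/yr
Property tax — $5,865.24 × 2 = $11,730.48/yr
Yearly total = $13,677.84
Base monthly escrow = $13,677.84 / 12 = $1,139.82
Shortage spread = $76.20 / 12 = $6.35/mo
Adjusted monthly = $1,139.82 + $6.35 = $1,146.17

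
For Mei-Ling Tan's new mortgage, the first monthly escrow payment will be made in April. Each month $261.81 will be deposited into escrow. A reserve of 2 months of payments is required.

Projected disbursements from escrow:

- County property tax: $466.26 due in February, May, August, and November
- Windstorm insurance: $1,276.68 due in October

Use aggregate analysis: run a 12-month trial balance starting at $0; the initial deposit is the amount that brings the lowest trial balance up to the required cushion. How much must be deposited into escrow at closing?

$1,104.60

Cushion = 2 × $261.81 = $523.62
Trial balance (start $0, +$261.81 each month, − disbursements):
  Apr: +$261.81 → $261.81
  May: +$261.81 − $466.26 → $57.36
  Jun: +$261.81 → $319.17
  Jul: +$261.81 → $580.98
  Aug: +$261.81 − $466.26 → $376.53
  Sep: +$261.81 → $638.34
  Oct: +$261.81 − $1,276.68 → -$376.53
  Nov: +$261.81 − $466.26 → -$580.98
  Dec: +$261.81 → -$319.17
  Jan: +$261.81 → -$57.36
  Feb: +$261.81 − $466.26 → -$261.81
  Mar: +$261.81 → $0.00
Lowest trial balance = -$580.98 (Nov)
Initial deposit = cushion − low point = $523.62 − (-$580.98) = $1,104.60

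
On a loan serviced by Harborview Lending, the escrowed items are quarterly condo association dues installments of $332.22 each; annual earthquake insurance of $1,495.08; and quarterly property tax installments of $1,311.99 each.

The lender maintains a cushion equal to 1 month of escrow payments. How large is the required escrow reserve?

$672.66

Condo association dues = $332.22 × 4 = $1,328.88
Earthquake insurance = $1,495.08
Property tax = $1,311.99 × 4 = $5,247.96
Yearly total = $1,328.88 + $1,495.08 + $5,247.96 = $8,071.92
Monthly escrow = $8,071.92 ÷ 12 = $672.66
Required cushion = 1 × $672.66 = $672.66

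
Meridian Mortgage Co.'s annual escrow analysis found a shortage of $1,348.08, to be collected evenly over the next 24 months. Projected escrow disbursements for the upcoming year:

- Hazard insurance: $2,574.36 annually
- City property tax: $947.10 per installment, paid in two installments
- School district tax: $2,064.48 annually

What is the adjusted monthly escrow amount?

$600.59

Hazard insurance = $2,574.36
City property tax = $947.10 × 2 = $1,894.20
School district tax = $2,064.48
Total per year = $2,574.36 + $1,894.20 + $2,064.48 = $6,533.04
Monthly escrow = $6,533.04 / 12 = $544.42
Shortage spread = $1,348.08 / 24 = $56.17/mo
Adjusted monthly = $544.42 + $56.17 = $600.59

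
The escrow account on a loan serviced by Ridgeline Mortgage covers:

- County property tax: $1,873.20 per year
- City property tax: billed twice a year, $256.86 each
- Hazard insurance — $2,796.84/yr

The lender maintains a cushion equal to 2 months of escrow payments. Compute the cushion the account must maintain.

$863.96

County property tax — $1,873.20
City property tax — $256.86 × 2 = $513.72
Hazard insurance — $2,796.84
Combined annual = $1,873.20 + $513.72 + $2,796.84 = $5,183.76
Base monthly escrow = $5,183.76 / 12 = $431.98
Reserve = 2 × $431.98 = $863.96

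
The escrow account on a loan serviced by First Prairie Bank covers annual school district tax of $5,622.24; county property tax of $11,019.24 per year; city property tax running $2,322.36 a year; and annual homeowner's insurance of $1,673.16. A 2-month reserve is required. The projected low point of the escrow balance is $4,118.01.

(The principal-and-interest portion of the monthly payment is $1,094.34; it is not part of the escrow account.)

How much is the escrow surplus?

$678.51

School district tax — $5,622.24 per year
County property tax — $11,019.24 per year
City property tax — $2,322.36 per year
Homeowner's insurance — $1,673.16 per year
Total per year = $20,637.00
Per month = $20,637.00 / 12 = $1,719.75
Required cushion = 2 × $1,719.75 = $3,439.50
Surplus = $4,118.01 − $3,439.50 = $678.51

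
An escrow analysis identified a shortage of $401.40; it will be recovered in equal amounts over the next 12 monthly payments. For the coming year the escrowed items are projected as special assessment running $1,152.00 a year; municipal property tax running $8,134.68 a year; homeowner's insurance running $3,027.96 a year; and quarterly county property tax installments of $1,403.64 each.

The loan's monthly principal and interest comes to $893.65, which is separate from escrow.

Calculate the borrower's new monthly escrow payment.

Special assessment — $1,152.00/yr
Municipal property tax — $8,134.68/yr
Homeowner's insurance — $3,027.96/yr
County property tax — $1,403.64 × 4 = $5,614.56/yr
Annual escrow total = $1,152.00 + $8,134.68 + $3,027.96 + $5,614.56 = $17,929.20
Monthly escrow = $17,929.20 / 12 = $1,494.10
Monthly shortage recovery: $401.40 / 12 = $33.45
Adjusted monthly = $1,494.10 + $33.45 = $1,527.55

$1,527.55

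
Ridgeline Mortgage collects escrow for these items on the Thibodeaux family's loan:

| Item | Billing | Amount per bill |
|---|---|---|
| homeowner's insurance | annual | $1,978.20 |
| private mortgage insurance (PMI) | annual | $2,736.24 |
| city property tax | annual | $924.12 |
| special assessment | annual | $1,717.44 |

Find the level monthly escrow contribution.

$613.00

Homeowner's insurance: $1,978.20 annually
Private mortgage insurance (PMI): $2,736.24 annually
City property tax: $924.12 annually
Special assessment: $1,717.44 annually
Total annual escrow = $1,978.20 + $2,736.24 + $924.12 + $1,717.44 = $7,356.00
Per month = $7,356.00 / 12 = $613.00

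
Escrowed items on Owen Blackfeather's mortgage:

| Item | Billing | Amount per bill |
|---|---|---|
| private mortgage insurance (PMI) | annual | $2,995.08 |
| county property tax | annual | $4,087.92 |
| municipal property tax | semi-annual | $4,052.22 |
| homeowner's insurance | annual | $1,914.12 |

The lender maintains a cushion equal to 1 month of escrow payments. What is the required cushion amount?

Private mortgage insurance (PMI) — $2,995.08/yr
County property tax — $4,087.92/yr
Municipal property tax — $4,052.22 × 2 = $8,104.44/yr
Homeowner's insurance — $1,914.12/yr
Yearly total = $2,995.08 + $4,087.92 + $8,104.44 + $1,914.12 = $17,101.56
Monthly = $17,101.56 / 12 = $1,425.13
Cushion = 1 × $1,425.13 = $1,425.13

$1,425.13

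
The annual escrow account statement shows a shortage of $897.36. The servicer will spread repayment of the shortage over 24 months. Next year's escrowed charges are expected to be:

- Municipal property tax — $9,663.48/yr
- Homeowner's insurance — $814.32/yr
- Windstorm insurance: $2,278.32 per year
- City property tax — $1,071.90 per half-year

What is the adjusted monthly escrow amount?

Municipal property tax — $9,663.48 per year
Homeowner's insurance — $814.32 per year
Windstorm insurance — $2,278.32 per year
City property tax — $1,071.90 × 2 = $2,143.80 per year
Total annual escrow = $9,663.48 + $814.32 + $2,278.32 + $2,143.80 = $14,899.92
Base monthly escrow = $14,899.92 / 12 = $1,241.66
Shortage spread = $897.36 ÷ 24 = $37.39/mo
Adjusted monthly = $1,241.66 + $37.39 = $1,279.05

$1,279.05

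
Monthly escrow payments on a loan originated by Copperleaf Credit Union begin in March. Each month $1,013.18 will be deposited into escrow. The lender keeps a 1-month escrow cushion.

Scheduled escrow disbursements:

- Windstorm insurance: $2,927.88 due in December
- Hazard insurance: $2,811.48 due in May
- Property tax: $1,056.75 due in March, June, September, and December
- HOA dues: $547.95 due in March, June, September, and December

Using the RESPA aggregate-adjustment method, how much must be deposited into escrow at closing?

$3,039.54

Cushion = 1 × $1,013.18 = $1,013.18
Trial balance (start $0, +$1,013.18 each month, − disbursements):
  Mar: +$1,013.18 − $1,604.70 → -$591.52
  Apr: +$1,013.18 → $421.66
  May: +$1,013.18 − $2,811.48 → -$1,376.64
  Jun: +$1,013.18 − $1,604.70 → -$1,968.16
  Jul: +$1,013.18 → -$954.98
  Aug: +$1,013.18 → $58.20
  Sep: +$1,013.18 − $1,604.70 → -$533.32
  Oct: +$1,013.18 → $479.86
  Nov: +$1,013.18 → $1,493.04
  Dec: +$1,013.18 − $4,532.58 → -$2,026.36
  Jan: +$1,013.18 → -$1,013.18
  Feb: +$1,013.18 → $0.00
Lowest trial balance = -$2,026.36 (Dec)
Initial deposit = cushion − low point = $1,013.18 − (-$2,026.36) = $3,039.54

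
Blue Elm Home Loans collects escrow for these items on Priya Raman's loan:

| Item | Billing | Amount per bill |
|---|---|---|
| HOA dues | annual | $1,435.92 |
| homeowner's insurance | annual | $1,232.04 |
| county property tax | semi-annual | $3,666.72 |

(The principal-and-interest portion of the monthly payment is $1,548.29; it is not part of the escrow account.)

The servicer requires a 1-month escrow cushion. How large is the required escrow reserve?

HOA dues = $1,435.92/yr
Homeowner's insurance = $1,232.04/yr
County property tax = $3,666.72 × 2 = $7,333.44/yr
Yearly total = $1,435.92 + $1,232.04 + $7,333.44 = $10,001.40
Monthly = $10,001.40 / 12 = $833.45
Cushion = 1 × $833.45 = $833.45

$833.45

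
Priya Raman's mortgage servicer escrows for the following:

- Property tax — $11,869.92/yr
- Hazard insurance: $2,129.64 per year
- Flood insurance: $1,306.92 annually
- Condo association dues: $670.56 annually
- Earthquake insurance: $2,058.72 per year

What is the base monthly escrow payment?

$1,502.98

Property tax — $11,869.92 annually
Hazard insurance — $2,129.64 annually
Flood insurance — $1,306.92 annually
Condo association dues — $670.56 annually
Earthquake insurance — $2,058.72 annually
Annual escrow total = $11,869.92 + $2,129.64 + $1,306.92 + $670.56 + $2,058.72 = $18,035.76
Monthly = $18,035.76 / 12 = $1,502.98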